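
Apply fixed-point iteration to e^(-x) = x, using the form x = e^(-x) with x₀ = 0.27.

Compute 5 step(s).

Equation: e^(-x) = x
Fixed-point form: x = e^(-x)
x₀ = 0.27

x_1 = g(0.270000) = 0.763379
x_2 = g(0.763379) = 0.466089
x_3 = g(0.466089) = 0.627452
x_4 = g(0.627452) = 0.533951
x_5 = g(0.533951) = 0.586284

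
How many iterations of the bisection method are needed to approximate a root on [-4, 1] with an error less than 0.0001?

We need (b-a)/2^n ≤ 0.0001
(1 - (-4))/2^n ≤ 0.0001
5/2^n ≤ 0.0001
2^n ≥ 50000
n ≥ log₂(50000) = 15.61
n ≥ 16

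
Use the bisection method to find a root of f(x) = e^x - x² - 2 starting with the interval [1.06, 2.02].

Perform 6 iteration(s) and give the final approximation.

f(x) = e^x - x² - 2
Initial interval: [1.06, 2.02]

Iteration 1:
  c_1 = (1.060000 + 2.020000)/2 = 1.540000
  f(c_1) = f(1.540000) = 0.292990
  f(a) × f(c) < 0, new interval: [1.060000, 1.540000]
Iteration 2:
  c_2 = (1.060000 + 1.540000)/2 = 1.300000
  f(c_2) = f(1.300000) = -0.020703
  f(a) × f(c) ≥ 0, new interval: [1.300000, 1.540000]
Iteration 3:
  c_3 = (1.300000 + 1.540000)/2 = 1.420000
  f(c_3) = f(1.420000) = 0.120720
  f(a) × f(c) < 0, new interval: [1.300000, 1.420000]
Iteration 4:
  c_4 = (1.300000 + 1.420000)/2 = 1.360000
  f(c_4) = f(1.360000) = 0.046593
  f(a) × f(c) < 0, new interval: [1.300000, 1.360000]
Iteration 5:
  c_5 = (1.300000 + 1.360000)/2 = 1.330000
  f(c_5) = f(1.330000) = 0.012143
  f(a) × f(c) < 0, new interval: [1.300000, 1.330000]
Iteration 6:
  c_6 = (1.300000 + 1.330000)/2 = 1.315000
  f(c_6) = f(1.315000) = -0.004474
  f(a) × f(c) ≥ 0, new interval: [1.315000, 1.330000]

After 6 iteration(s), the approximation is c_6 = 1.315000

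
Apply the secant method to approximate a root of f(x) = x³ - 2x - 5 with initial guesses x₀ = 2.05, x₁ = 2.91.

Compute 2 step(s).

f(x) = x³ - 2x - 5
x₀ = 2.05, x₁ = 2.91

Secant formula: x_{n+1} = x_n - f(x_n)(x_n - x_{n-1})/(f(x_n) - f(x_{n-1}))

Iteration 1:
  f(2.050000) = -0.484875
  f(2.910000) = 13.822171
  x_2 = 2.910000 - 13.822171×(2.910000 - 2.050000)/(13.822171 - (-0.484875))
       = 2.079146
Iteration 2:
  f(2.910000) = 13.822171
  f(2.079146) = -0.170460
  x_3 = 2.079146 - (-0.170460)×(2.079146 - 2.910000)/(-0.170460 - 13.822171)
       = 2.089268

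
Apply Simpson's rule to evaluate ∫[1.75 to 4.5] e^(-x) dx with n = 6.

f(x) = e^(-x)
a = 1.75, b = 4.5, n = 6
h = (b - a)/n = 0.458333

Simpson's rule: (h/3)[f(x₀) + 4f(x₁) + 2f(x₂) + ... + f(xₙ)]

x_0 = 1.7500, f(x_0) = 0.173774, coefficient = 1
x_1 = 2.2083, f(x_1) = 0.109884, coefficient = 4
x_2 = 2.6667, f(x_2) = 0.069483, coefficient = 2
x_3 = 3.1250, f(x_3) = 0.043937, coefficient = 4
x_4 = 3.5833, f(x_4) = 0.027783, coefficient = 2
x_5 = 4.0417, f(x_5) = 0.017568, coefficient = 4
x_6 = 4.5000, f(x_6) = 0.011109, coefficient = 1

I ≈ (0.458333/3) × 1.064971 = 0.162704
Exact value: 0.162665
Error: 0.000039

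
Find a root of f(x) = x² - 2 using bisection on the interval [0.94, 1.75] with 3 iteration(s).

f(x) = x² - 2
Initial interval: [0.94, 1.75]

Iteration 1:
  c_1 = (0.940000 + 1.750000)/2 = 1.345000
  f(c_1) = f(1.345000) = -0.190975
  f(a) × f(c) ≥ 0, new interval: [1.345000, 1.750000]
Iteration 2:
  c_2 = (1.345000 + 1.750000)/2 = 1.547500
  f(c_2) = f(1.547500) = 0.394756
  f(a) × f(c) < 0, new interval: [1.345000, 1.547500]
Iteration 3:
  c_3 = (1.345000 + 1.547500)/2 = 1.446250
  f(c_3) = f(1.446250) = 0.091639
  f(a) × f(c) < 0, new interval: [1.345000, 1.446250]

After 3 iteration(s), the approximation is c_3 = 1.446250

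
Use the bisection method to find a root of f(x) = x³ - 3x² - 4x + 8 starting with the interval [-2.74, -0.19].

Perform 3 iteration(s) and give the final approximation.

f(x) = x³ - 3x² - 4x + 8
Initial interval: [-2.74, -0.19]

Iteration 1:
  c_1 = (-2.740000 + (-0.190000))/2 = -1.465000
  f(c_1) = f(-1.465000) = 4.277105
  f(a) × f(c) < 0, new interval: [-2.740000, -1.465000]
Iteration 2:
  c_2 = (-2.740000 + (-1.465000))/2 = -2.102500
  f(c_2) = f(-2.102500) = -6.145633
  f(a) × f(c) ≥ 0, new interval: [-2.102500, -1.465000]
Iteration 3:
  c_3 = (-2.102500 + (-1.465000))/2 = -1.783750
  f(c_3) = f(-1.783750) = -0.085764
  f(a) × f(c) ≥ 0, new interval: [-1.783750, -1.465000]

After 3 iteration(s), the approximation is c_3 = -1.783750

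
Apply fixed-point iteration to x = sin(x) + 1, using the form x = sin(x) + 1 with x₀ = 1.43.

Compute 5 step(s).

Equation: x = sin(x) + 1
Fixed-point form: x = sin(x) + 1
x₀ = 1.43

x_1 = g(1.430000) = 1.990105
x_2 = g(1.990105) = 1.913371
x_3 = g(1.913371) = 1.941893
x_4 = g(1.941893) = 1.931930
x_5 = g(1.931930) = 1.935497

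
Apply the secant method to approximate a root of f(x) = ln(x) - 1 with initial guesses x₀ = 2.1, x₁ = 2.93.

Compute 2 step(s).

f(x) = ln(x) - 1
x₀ = 2.1, x₁ = 2.93

Secant formula: x_{n+1} = x_n - f(x_n)(x_n - x_{n-1})/(f(x_n) - f(x_{n-1}))

Iteration 1:
  f(2.100000) = -0.258063
  f(2.930000) = 0.075002
  x_2 = 2.930000 - 0.075002×(2.930000 - 2.100000)/(0.075002 - (-0.258063))
       = 2.743094
Iteration 2:
  f(2.930000) = 0.075002
  f(2.743094) = 0.009086
  x_3 = 2.743094 - 0.009086×(2.743094 - 2.930000)/(0.009086 - 0.075002)
       = 2.717329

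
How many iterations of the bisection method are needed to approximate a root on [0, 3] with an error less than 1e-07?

We need (b-a)/2^n ≤ 1e-07
(3 - 0)/2^n ≤ 1e-07
3/2^n ≤ 1e-07
2^n ≥ 30000000
n ≥ log₂(30000000) = 24.84
n ≥ 25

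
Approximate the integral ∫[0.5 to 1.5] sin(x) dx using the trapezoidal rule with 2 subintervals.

f(x) = sin(x)
a = 0.5, b = 1.5, n = 2
h = (b - a)/n = 0.500000

Trapezoidal rule: (h/2)[f(x₀) + 2f(x₁) + 2f(x₂) + ... + f(xₙ)]

x_0 = 0.5000, f(x_0) = 0.479426, coefficient = 1
x_1 = 1.0000, f(x_1) = 0.841471, coefficient = 2
x_2 = 1.5000, f(x_2) = 0.997495, coefficient = 1

I ≈ (0.500000/2) × 3.159862 = 0.789966
Exact value: 0.806845
Error: 0.016880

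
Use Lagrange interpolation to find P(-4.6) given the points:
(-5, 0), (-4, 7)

Lagrange interpolation formula:
P(x) = Σ yᵢ × Lᵢ(x)
where Lᵢ(x) = Π_{j≠i} (x - xⱼ)/(xᵢ - xⱼ)

L_0(-4.6) = (-4.6 - (-4))/(-5 - (-4)) = 0.600000
L_1(-4.6) = (-4.6 - (-5))/(-4 - (-5)) = 0.400000

P(-4.6) = 0×L_0(-4.6) + 7×L_1(-4.6)
P(-4.6) = 2.800000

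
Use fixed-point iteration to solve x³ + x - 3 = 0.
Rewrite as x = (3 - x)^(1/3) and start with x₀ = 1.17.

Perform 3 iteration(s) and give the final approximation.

Equation: x³ + x - 3 = 0
Fixed-point form: x = (3 - x)^(1/3)
x₀ = 1.17

x_1 = g(1.170000) = 1.223161
x_2 = g(1.223161) = 1.211200
x_3 = g(1.211200) = 1.213912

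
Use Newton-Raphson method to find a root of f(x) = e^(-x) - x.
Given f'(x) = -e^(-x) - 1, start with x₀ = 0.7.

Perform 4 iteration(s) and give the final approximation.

f(x) = e^(-x) - x
f'(x) = -e^(-x) - 1
x₀ = 0.7

Newton-Raphson formula: x_{n+1} = x_n - f(x_n)/f'(x_n)

Iteration 1:
  f(0.700000) = -0.203415
  f'(0.700000) = -1.496585
  x_1 = 0.700000 - (-0.203415)/(-1.496585) = 0.564081
Iteration 2:
  f(0.564081) = 0.004802
  f'(0.564081) = -1.568883
  x_2 = 0.564081 - 0.004802/(-1.568883) = 0.567142
Iteration 3:
  f(0.567142) = 0.000003
  f'(0.567142) = -1.567144
  x_3 = 0.567142 - 0.000003/(-1.567144) = 0.567143
Iteration 4:
  f(0.567143) = 0.000000
  f'(0.567143) = -1.567143
  x_4 = 0.567143 - 0.000000/(-1.567143) = 0.567143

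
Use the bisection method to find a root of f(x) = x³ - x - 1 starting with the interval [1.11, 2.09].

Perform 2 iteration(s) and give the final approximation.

f(x) = x³ - x - 1
Initial interval: [1.11, 2.09]

Iteration 1:
  c_1 = (1.110000 + 2.090000)/2 = 1.600000
  f(c_1) = f(1.600000) = 1.496000
  f(a) × f(c) < 0, new interval: [1.110000, 1.600000]
Iteration 2:
  c_2 = (1.110000 + 1.600000)/2 = 1.355000
  f(c_2) = f(1.355000) = 0.132814
  f(a) × f(c) < 0, new interval: [1.110000, 1.355000]

After 2 iteration(s), the approximation is c_2 = 1.355000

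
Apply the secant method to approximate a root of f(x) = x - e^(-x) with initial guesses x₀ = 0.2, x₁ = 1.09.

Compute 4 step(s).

f(x) = x - e^(-x)
x₀ = 0.2, x₁ = 1.09

Secant formula: x_{n+1} = x_n - f(x_n)(x_n - x_{n-1})/(f(x_n) - f(x_{n-1}))

Iteration 1:
  f(0.200000) = -0.618731
  f(1.090000) = 0.753784
  x_2 = 1.090000 - 0.753784×(1.090000 - 0.200000)/(0.753784 - (-0.618731))
       = 0.601213
Iteration 2:
  f(1.090000) = 0.753784
  f(0.601213) = 0.053066
  x_3 = 0.601213 - 0.053066×(0.601213 - 1.090000)/(0.053066 - 0.753784)
       = 0.564196
Iteration 3:
  f(0.601213) = 0.053066
  f(0.564196) = -0.004621
  x_4 = 0.564196 - (-0.004621)×(0.564196 - 0.601213)/(-0.004621 - 0.053066)
       = 0.567161
Iteration 4:
  f(0.564196) = -0.004621
  f(0.567161) = 0.000028
  x_5 = 0.567161 - 0.000028×(0.567161 - 0.564196)/(0.000028 - (-0.004621))
       = 0.567143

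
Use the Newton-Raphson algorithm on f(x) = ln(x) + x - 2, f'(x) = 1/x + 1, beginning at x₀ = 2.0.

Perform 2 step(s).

f(x) = ln(x) + x - 2
f'(x) = 1/x + 1
x₀ = 2.0

Newton-Raphson formula: x_{n+1} = x_n - f(x_n)/f'(x_n)

Iteration 1:
  f(2.000000) = 0.693147
  f'(2.000000) = 1.500000
  x_1 = 2.000000 - 0.693147/1.500000 = 1.537902
Iteration 2:
  f(1.537902) = -0.031679
  f'(1.537902) = 1.650237
  x_2 = 1.537902 - (-0.031679)/1.650237 = 1.557099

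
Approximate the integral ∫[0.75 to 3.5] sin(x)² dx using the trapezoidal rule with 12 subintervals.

f(x) = sin(x)²
a = 0.75, b = 3.5, n = 12
h = (b - a)/n = 0.229167

Trapezoidal rule: (h/2)[f(x₀) + 2f(x₁) + 2f(x₂) + ... + f(xₙ)]

x_0 = 0.7500, f(x_0) = 0.464631, coefficient = 1
x_1 = 0.9792, f(x_1) = 0.688955, coefficient = 2
x_2 = 1.2083, f(x_2) = 0.874274, coefficient = 2
x_3 = 1.4375, f(x_3) = 0.982337, coefficient = 2
x_4 = 1.6667, f(x_4) = 0.990837, coefficient = 2
x_5 = 1.8958, f(x_5) = 0.898020, coefficient = 2
x_6 = 2.1250, f(x_6) = 0.723044, coefficient = 2
x_7 = 2.3542, f(x_7) = 0.502028, coefficient = 2
x_8 = 2.5833, f(x_8) = 0.280593, coefficient = 2
x_9 = 2.8125, f(x_9) = 0.104448, coefficient = 2
x_10 = 3.0417, f(x_10) = 0.009952, coefficient = 2
x_11 = 3.2708, f(x_11) = 0.016610, coefficient = 2
x_12 = 3.5000, f(x_12) = 0.123049, coefficient = 1

I ≈ (0.229167/2) × 12.729876 = 1.458632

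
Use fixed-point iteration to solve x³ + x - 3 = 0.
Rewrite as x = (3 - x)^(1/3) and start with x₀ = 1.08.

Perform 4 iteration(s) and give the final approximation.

Equation: x³ + x - 3 = 0
Fixed-point form: x = (3 - x)^(1/3)
x₀ = 1.08

x_1 = g(1.080000) = 1.242893
x_2 = g(1.242893) = 1.206700
x_3 = g(1.206700) = 1.214929
x_4 = g(1.214929) = 1.213068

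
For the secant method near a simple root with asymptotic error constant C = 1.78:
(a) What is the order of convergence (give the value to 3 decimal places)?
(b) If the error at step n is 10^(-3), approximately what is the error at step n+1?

(a) Secant method has superlinear convergence with order φ = (1+√5)/2 ≈ 1.618.
    This means |e_{n+1}| ≈ C|e_n|^1.618.

(b) With |e_n| = 10^(-3) and C = 1.78:
    |e_{n+1}| ≈ 1.78 × (10^(-3))^1.618 = 1.78 × 10^(-4.85)

(a) ≈ 1.618 (golden ratio); (b) |e_{n+1}| ≈ 2.491e-05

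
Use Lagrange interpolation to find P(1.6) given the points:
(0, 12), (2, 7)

Lagrange interpolation formula:
P(x) = Σ yᵢ × Lᵢ(x)
where Lᵢ(x) = Π_{j≠i} (x - xⱼ)/(xᵢ - xⱼ)

L_0(1.6) = (1.6 - 2)/(0 - 2) = 0.200000
L_1(1.6) = (1.6 - 0)/(2 - 0) = 0.800000

P(1.6) = 12×L_0(1.6) + 7×L_1(1.6)
P(1.6) = 8.000000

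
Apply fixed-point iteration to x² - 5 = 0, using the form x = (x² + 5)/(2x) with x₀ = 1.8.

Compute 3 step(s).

Equation: x² - 5 = 0
Fixed-point form: x = (x² + 5)/(2x)
x₀ = 1.8

x_1 = g(1.800000) = 2.288889
x_2 = g(2.288889) = 2.236677
x_3 = g(2.236677) = 2.236068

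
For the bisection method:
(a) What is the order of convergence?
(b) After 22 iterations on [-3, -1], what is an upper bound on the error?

(a) Bisection has linear (order 1) convergence; the error is halved each step.

(b) Error bound = (b-a)/2^n = (-1 - (-3))/2^{22}
    = 2/2^{22}

(a) 1 (linear); (b) error ≤ 4.77e-07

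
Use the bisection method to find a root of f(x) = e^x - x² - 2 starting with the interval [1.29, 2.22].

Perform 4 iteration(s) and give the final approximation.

f(x) = e^x - x² - 2
Initial interval: [1.29, 2.22]

Iteration 1:
  c_1 = (1.290000 + 2.220000)/2 = 1.755000
  f(c_1) = f(1.755000) = 0.703423
  f(a) × f(c) < 0, new interval: [1.290000, 1.755000]
Iteration 2:
  c_2 = (1.290000 + 1.755000)/2 = 1.522500
  f(c_2) = f(1.522500) = 0.265664
  f(a) × f(c) < 0, new interval: [1.290000, 1.522500]
Iteration 3:
  c_3 = (1.290000 + 1.522500)/2 = 1.406250
  f(c_3) = f(1.406250) = 0.103085
  f(a) × f(c) < 0, new interval: [1.290000, 1.406250]
Iteration 4:
  c_4 = (1.290000 + 1.406250)/2 = 1.348125
  f(c_4) = f(1.348125) = 0.032759
  f(a) × f(c) < 0, new interval: [1.290000, 1.348125]

After 4 iteration(s), the approximation is c_4 = 1.348125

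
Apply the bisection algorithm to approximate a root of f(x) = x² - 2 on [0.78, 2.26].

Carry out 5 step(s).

f(x) = x² - 2
Initial interval: [0.78, 2.26]

Iteration 1:
  c_1 = (0.780000 + 2.260000)/2 = 1.520000
  f(c_1) = f(1.520000) = 0.310400
  f(a) × f(c) < 0, new interval: [0.780000, 1.520000]
Iteration 2:
  c_2 = (0.780000 + 1.520000)/2 = 1.150000
  f(c_2) = f(1.150000) = -0.677500
  f(a) × f(c) ≥ 0, new interval: [1.150000, 1.520000]
Iteration 3:
  c_3 = (1.150000 + 1.520000)/2 = 1.335000
  f(c_3) = f(1.335000) = -0.217775
  f(a) × f(c) ≥ 0, new interval: [1.335000, 1.520000]
Iteration 4:
  c_4 = (1.335000 + 1.520000)/2 = 1.427500
  f(c_4) = f(1.427500) = 0.037756
  f(a) × f(c) < 0, new interval: [1.335000, 1.427500]
Iteration 5:
  c_5 = (1.335000 + 1.427500)/2 = 1.381250
  f(c_5) = f(1.381250) = -0.092148
  f(a) × f(c) ≥ 0, new interval: [1.381250, 1.427500]

After 5 iteration(s), the approximation is c_5 = 1.381250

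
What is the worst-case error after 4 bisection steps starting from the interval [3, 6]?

Bisection error bound: |error| ≤ (b-a)/2^n
|error| ≤ (6 - 3)/2^4 = 3/2^4
|error| ≤ 0.1875000000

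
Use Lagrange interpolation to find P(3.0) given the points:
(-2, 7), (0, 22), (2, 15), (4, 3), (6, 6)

Lagrange interpolation formula:
P(x) = Σ yᵢ × Lᵢ(x)
where Lᵢ(x) = Π_{j≠i} (x - xⱼ)/(xᵢ - xⱼ)

L_0(3.0) = (3.0 - 0)/(-2 - 0) × (3.0 - 2)/(-2 - 2) × (3.0 - 4)/(-2 - 4) × (3.0 - 6)/(-2 - 6) = 0.023438
L_1(3.0) = (3.0 - (-2))/(0 - (-2)) × (3.0 - 2)/(0 - 2) × (3.0 - 4)/(0 - 4) × (3.0 - 6)/(0 - 6) = -0.156250
L_2(3.0) = (3.0 - (-2))/(2 - (-2)) × (3.0 - 0)/(2 - 0) × (3.0 - 4)/(2 - 4) × (3.0 - 6)/(2 - 6) = 0.703125
L_3(3.0) = (3.0 - (-2))/(4 - (-2)) × (3.0 - 0)/(4 - 0) × (3.0 - 2)/(4 - 2) × (3.0 - 6)/(4 - 6) = 0.468750
L_4(3.0) = (3.0 - (-2))/(6 - (-2)) × (3.0 - 0)/(6 - 0) × (3.0 - 2)/(6 - 2) × (3.0 - 4)/(6 - 4) = -0.039062

P(3.0) = 7×L_0(3.0) + 22×L_1(3.0) + 15×L_2(3.0) + 3×L_3(3.0) + 6×L_4(3.0)
P(3.0) = 8.445312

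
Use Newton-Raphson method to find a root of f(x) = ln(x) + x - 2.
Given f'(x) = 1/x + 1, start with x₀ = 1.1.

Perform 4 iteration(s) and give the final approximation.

f(x) = ln(x) + x - 2
f'(x) = 1/x + 1
x₀ = 1.1

Newton-Raphson formula: x_{n+1} = x_n - f(x_n)/f'(x_n)

Iteration 1:
  f(1.100000) = -0.804690
  f'(1.100000) = 1.909091
  x_1 = 1.100000 - (-0.804690)/1.909091 = 1.521504
Iteration 2:
  f(1.521504) = -0.058796
  f'(1.521504) = 1.657244
  x_2 = 1.521504 - (-0.058796)/1.657244 = 1.556983
Iteration 3:
  f(1.556983) = -0.000268
  f'(1.556983) = 1.642268
  x_3 = 1.556983 - (-0.000268)/1.642268 = 1.557146
Iteration 4:
  f(1.557146) = 0.000000
  f'(1.557146) = 1.642201
  x_4 = 1.557146 - 0.000000/1.642201 = 1.557146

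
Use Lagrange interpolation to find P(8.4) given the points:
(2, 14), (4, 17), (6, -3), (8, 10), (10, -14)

Lagrange interpolation formula:
P(x) = Σ yᵢ × Lᵢ(x)
where Lᵢ(x) = Π_{j≠i} (x - xⱼ)/(xᵢ - xⱼ)

L_0(8.4) = (8.4 - 4)/(2 - 4) × (8.4 - 6)/(2 - 6) × (8.4 - 8)/(2 - 8) × (8.4 - 10)/(2 - 10) = -0.017600
L_1(8.4) = (8.4 - 2)/(4 - 2) × (8.4 - 6)/(4 - 6) × (8.4 - 8)/(4 - 8) × (8.4 - 10)/(4 - 10) = 0.102400
L_2(8.4) = (8.4 - 2)/(6 - 2) × (8.4 - 4)/(6 - 4) × (8.4 - 8)/(6 - 8) × (8.4 - 10)/(6 - 10) = -0.281600
L_3(8.4) = (8.4 - 2)/(8 - 2) × (8.4 - 4)/(8 - 4) × (8.4 - 6)/(8 - 6) × (8.4 - 10)/(8 - 10) = 1.126400
L_4(8.4) = (8.4 - 2)/(10 - 2) × (8.4 - 4)/(10 - 4) × (8.4 - 6)/(10 - 6) × (8.4 - 8)/(10 - 8) = 0.070400

P(8.4) = 14×L_0(8.4) + 17×L_1(8.4) + (-3)×L_2(8.4) + 10×L_3(8.4) + (-14)×L_4(8.4)
P(8.4) = 12.617600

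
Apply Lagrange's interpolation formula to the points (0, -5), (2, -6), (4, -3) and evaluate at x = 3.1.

Lagrange interpolation formula:
P(x) = Σ yᵢ × Lᵢ(x)
where Lᵢ(x) = Π_{j≠i} (x - xⱼ)/(xᵢ - xⱼ)

L_0(3.1) = (3.1 - 2)/(0 - 2) × (3.1 - 4)/(0 - 4) = -0.123750
L_1(3.1) = (3.1 - 0)/(2 - 0) × (3.1 - 4)/(2 - 4) = 0.697500
L_2(3.1) = (3.1 - 0)/(4 - 0) × (3.1 - 2)/(4 - 2) = 0.426250

P(3.1) = (-5)×L_0(3.1) + (-6)×L_1(3.1) + (-3)×L_2(3.1)
P(3.1) = -4.845000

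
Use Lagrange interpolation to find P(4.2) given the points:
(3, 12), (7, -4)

Lagrange interpolation formula:
P(x) = Σ yᵢ × Lᵢ(x)
where Lᵢ(x) = Π_{j≠i} (x - xⱼ)/(xᵢ - xⱼ)

L_0(4.2) = (4.2 - 7)/(3 - 7) = 0.700000
L_1(4.2) = (4.2 - 3)/(7 - 3) = 0.300000

P(4.2) = 12×L_0(4.2) + (-4)×L_1(4.2)
P(4.2) = 7.200000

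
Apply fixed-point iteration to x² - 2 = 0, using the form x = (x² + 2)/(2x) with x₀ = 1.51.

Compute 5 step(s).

Equation: x² - 2 = 0
Fixed-point form: x = (x² + 2)/(2x)
x₀ = 1.51

x_1 = g(1.510000) = 1.417252
x_2 = g(1.417252) = 1.414217
x_3 = g(1.414217) = 1.414214
x_4 = g(1.414214) = 1.414214
x_5 = g(1.414214) = 1.414214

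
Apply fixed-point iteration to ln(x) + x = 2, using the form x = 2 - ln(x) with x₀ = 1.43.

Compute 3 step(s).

Equation: ln(x) + x = 2
Fixed-point form: x = 2 - ln(x)
x₀ = 1.43

x_1 = g(1.430000) = 1.642326
x_2 = g(1.642326) = 1.503887
x_3 = g(1.503887) = 1.591947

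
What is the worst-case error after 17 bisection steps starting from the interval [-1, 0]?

Bisection error bound: |error| ≤ (b-a)/2^n
|error| ≤ (0 - (-1))/2^17 = 1/2^17
|error| ≤ 0.0000076294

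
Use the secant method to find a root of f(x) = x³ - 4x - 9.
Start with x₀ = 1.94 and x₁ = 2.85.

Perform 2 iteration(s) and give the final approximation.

f(x) = x³ - 4x - 9
x₀ = 1.94, x₁ = 2.85

Secant formula: x_{n+1} = x_n - f(x_n)(x_n - x_{n-1})/(f(x_n) - f(x_{n-1}))

Iteration 1:
  f(1.940000) = -9.458616
  f(2.850000) = 2.749125
  x_2 = 2.850000 - 2.749125×(2.850000 - 1.940000)/(2.749125 - (-9.458616))
       = 2.645072
Iteration 2:
  f(2.850000) = 2.749125
  f(2.645072) = -1.074285
  x_3 = 2.645072 - (-1.074285)×(2.645072 - 2.850000)/(-1.074285 - 2.749125)
       = 2.702652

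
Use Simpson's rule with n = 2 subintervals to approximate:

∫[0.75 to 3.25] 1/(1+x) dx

f(x) = 1/(1+x)
a = 0.75, b = 3.25, n = 2
h = (b - a)/n = 1.250000

Simpson's rule: (h/3)[f(x₀) + 4f(x₁) + 2f(x₂) + ... + f(xₙ)]

x_0 = 0.7500, f(x_0) = 0.571429, coefficient = 1
x_1 = 2.0000, f(x_1) = 0.333333, coefficient = 4
x_2 = 3.2500, f(x_2) = 0.235294, coefficient = 1

I ≈ (1.250000/3) × 2.140056 = 0.891690
Exact value: 0.887303
Error: 0.004387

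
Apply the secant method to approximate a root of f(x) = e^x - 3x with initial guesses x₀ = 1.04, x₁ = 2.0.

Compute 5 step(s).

f(x) = e^x - 3x
x₀ = 1.04, x₁ = 2.0

Secant formula: x_{n+1} = x_n - f(x_n)(x_n - x_{n-1})/(f(x_n) - f(x_{n-1}))

Iteration 1:
  f(1.040000) = -0.290783
  f(2.000000) = 1.389056
  x_2 = 2.000000 - 1.389056×(2.000000 - 1.040000)/(1.389056 - (-0.290783))
       = 1.206178
Iteration 2:
  f(2.000000) = 1.389056
  f(1.206178) = -0.277842
  x_3 = 1.206178 - (-0.277842)×(1.206178 - 2.000000)/(-0.277842 - 1.389056)
       = 1.338494
Iteration 3:
  f(1.206178) = -0.277842
  f(1.338494) = -0.202186
  x_4 = 1.338494 - (-0.202186)×(1.338494 - 1.206178)/(-0.202186 - (-0.277842))
       = 1.692100
Iteration 4:
  f(1.338494) = -0.202186
  f(1.692100) = 0.354573
  x_5 = 1.692100 - 0.354573×(1.692100 - 1.338494)/(0.354573 - (-0.202186))
       = 1.466905
Iteration 5:
  f(1.692100) = 0.354573
  f(1.466905) = -0.064920
  x_6 = 1.466905 - (-0.064920)×(1.466905 - 1.692100)/(-0.064920 - 0.354573)
       = 1.501756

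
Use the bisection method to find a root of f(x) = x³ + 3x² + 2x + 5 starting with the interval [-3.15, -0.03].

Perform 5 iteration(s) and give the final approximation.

f(x) = x³ + 3x² + 2x + 5
Initial interval: [-3.15, -0.03]

Iteration 1:
  c_1 = (-3.150000 + (-0.030000))/2 = -1.590000
  f(c_1) = f(-1.590000) = 5.384621
  f(a) × f(c) < 0, new interval: [-3.150000, -1.590000]
Iteration 2:
  c_2 = (-3.150000 + (-1.590000))/2 = -2.370000
  f(c_2) = f(-2.370000) = 3.798647
  f(a) × f(c) < 0, new interval: [-3.150000, -2.370000]
Iteration 3:
  c_3 = (-3.150000 + (-2.370000))/2 = -2.760000
  f(c_3) = f(-2.760000) = 1.308224
  f(a) × f(c) < 0, new interval: [-3.150000, -2.760000]
Iteration 4:
  c_4 = (-3.150000 + (-2.760000))/2 = -2.955000
  f(c_4) = f(-2.955000) = -0.517059
  f(a) × f(c) ≥ 0, new interval: [-2.955000, -2.760000]
Iteration 5:
  c_5 = (-2.955000 + (-2.760000))/2 = -2.857500
  f(c_5) = f(-2.857500) = 0.448556
  f(a) × f(c) < 0, new interval: [-2.955000, -2.857500]

After 5 iteration(s), the approximation is c_5 = -2.857500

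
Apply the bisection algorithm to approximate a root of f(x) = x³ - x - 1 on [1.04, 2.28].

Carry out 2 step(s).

f(x) = x³ - x - 1
Initial interval: [1.04, 2.28]

Iteration 1:
  c_1 = (1.040000 + 2.280000)/2 = 1.660000
  f(c_1) = f(1.660000) = 1.914296
  f(a) × f(c) < 0, new interval: [1.040000, 1.660000]
Iteration 2:
  c_2 = (1.040000 + 1.660000)/2 = 1.350000
  f(c_2) = f(1.350000) = 0.110375
  f(a) × f(c) < 0, new interval: [1.040000, 1.350000]

After 2 iteration(s), the approximation is c_2 = 1.350000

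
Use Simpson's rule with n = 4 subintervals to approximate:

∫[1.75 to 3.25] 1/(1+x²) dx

f(x) = 1/(1+x²)
a = 1.75, b = 3.25, n = 4
h = (b - a)/n = 0.375000

Simpson's rule: (h/3)[f(x₀) + 4f(x₁) + 2f(x₂) + ... + f(xₙ)]

x_0 = 1.7500, f(x_0) = 0.246154, coefficient = 1
x_1 = 2.1250, f(x_1) = 0.181303, coefficient = 4
x_2 = 2.5000, f(x_2) = 0.137931, coefficient = 2
x_3 = 2.8750, f(x_3) = 0.107926, coefficient = 4
x_4 = 3.2500, f(x_4) = 0.086486, coefficient = 1

I ≈ (0.375000/3) × 1.765418 = 0.220677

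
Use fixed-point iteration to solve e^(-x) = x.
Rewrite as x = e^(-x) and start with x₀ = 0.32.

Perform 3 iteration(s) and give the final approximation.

Equation: e^(-x) = x
Fixed-point form: x = e^(-x)
x₀ = 0.32

x_1 = g(0.320000) = 0.726149
x_2 = g(0.726149) = 0.483768
x_3 = g(0.483768) = 0.616456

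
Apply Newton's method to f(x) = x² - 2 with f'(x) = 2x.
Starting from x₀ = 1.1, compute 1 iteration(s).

f(x) = x² - 2
f'(x) = 2x
x₀ = 1.1

Newton-Raphson formula: x_{n+1} = x_n - f(x_n)/f'(x_n)

Iteration 1:
  f(1.100000) = -0.790000
  f'(1.100000) = 2.200000
  x_1 = 1.100000 - (-0.790000)/2.200000 = 1.459091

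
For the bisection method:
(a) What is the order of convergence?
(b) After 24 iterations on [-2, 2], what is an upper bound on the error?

(a) Bisection has linear (order 1) convergence; the error is halved each step.

(b) Error bound = (b-a)/2^n = (2 - (-2))/2^{24}
    = 4/2^{24}

(a) 1 (linear); (b) error ≤ 2.38e-07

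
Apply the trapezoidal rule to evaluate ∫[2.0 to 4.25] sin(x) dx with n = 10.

f(x) = sin(x)
a = 2.0, b = 4.25, n = 10
h = (b - a)/n = 0.225000

Trapezoidal rule: (h/2)[f(x₀) + 2f(x₁) + 2f(x₂) + ... + f(xₙ)]

x_0 = 2.0000, f(x_0) = 0.909297, coefficient = 1
x_1 = 2.2250, f(x_1) = 0.793533, coefficient = 2
x_2 = 2.4500, f(x_2) = 0.637765, coefficient = 2
x_3 = 2.6750, f(x_3) = 0.449846, coefficient = 2
x_4 = 2.9000, f(x_4) = 0.239249, coefficient = 2
x_5 = 3.1250, f(x_5) = 0.016592, coefficient = 2
x_6 = 3.3500, f(x_6) = -0.206902, coefficient = 2
x_7 = 3.5750, f(x_7) = -0.419966, coefficient = 2
x_8 = 3.8000, f(x_8) = -0.611858, coefficient = 2
x_9 = 4.0250, f(x_9) = -0.772905, coefficient = 2
x_10 = 4.2500, f(x_10) = -0.894989, coefficient = 1

I ≈ (0.225000/2) × 0.265015 = 0.029814
Exact value: 0.029941
Error: 0.000126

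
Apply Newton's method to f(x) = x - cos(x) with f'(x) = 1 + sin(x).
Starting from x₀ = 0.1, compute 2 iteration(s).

f(x) = x - cos(x)
f'(x) = 1 + sin(x)
x₀ = 0.1

Newton-Raphson formula: x_{n+1} = x_n - f(x_n)/f'(x_n)

Iteration 1:
  f(0.100000) = -0.895004
  f'(0.100000) = 1.099833
  x_1 = 0.100000 - (-0.895004)/1.099833 = 0.913763
Iteration 2:
  f(0.913763) = 0.302993
  f'(0.913763) = 1.791808
  x_2 = 0.913763 - 0.302993/1.791808 = 0.744664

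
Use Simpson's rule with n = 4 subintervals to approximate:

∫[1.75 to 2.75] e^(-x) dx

f(x) = e^(-x)
a = 1.75, b = 2.75, n = 4
h = (b - a)/n = 0.250000

Simpson's rule: (h/3)[f(x₀) + 4f(x₁) + 2f(x₂) + ... + f(xₙ)]

x_0 = 1.7500, f(x_0) = 0.173774, coefficient = 1
x_1 = 2.0000, f(x_1) = 0.135335, coefficient = 4
x_2 = 2.2500, f(x_2) = 0.105399, coefficient = 2
x_3 = 2.5000, f(x_3) = 0.082085, coefficient = 4
x_4 = 2.7500, f(x_4) = 0.063928, coefficient = 1

I ≈ (0.250000/3) × 1.318181 = 0.109848
Exact value: 0.109846
Error: 0.000002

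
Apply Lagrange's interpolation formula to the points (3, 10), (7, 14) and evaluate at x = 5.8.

Lagrange interpolation formula:
P(x) = Σ yᵢ × Lᵢ(x)
where Lᵢ(x) = Π_{j≠i} (x - xⱼ)/(xᵢ - xⱼ)

L_0(5.8) = (5.8 - 7)/(3 - 7) = 0.300000
L_1(5.8) = (5.8 - 3)/(7 - 3) = 0.700000

P(5.8) = 10×L_0(5.8) + 14×L_1(5.8)
P(5.8) = 12.800000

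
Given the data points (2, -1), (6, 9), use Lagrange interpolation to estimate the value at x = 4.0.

Lagrange interpolation formula:
P(x) = Σ yᵢ × Lᵢ(x)
where Lᵢ(x) = Π_{j≠i} (x - xⱼ)/(xᵢ - xⱼ)

L_0(4.0) = (4.0 - 6)/(2 - 6) = 0.500000
L_1(4.0) = (4.0 - 2)/(6 - 2) = 0.500000

P(4.0) = (-1)×L_0(4.0) + 9×L_1(4.0)
P(4.0) = 4.000000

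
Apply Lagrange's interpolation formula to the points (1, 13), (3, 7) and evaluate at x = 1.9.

Lagrange interpolation formula:
P(x) = Σ yᵢ × Lᵢ(x)
where Lᵢ(x) = Π_{j≠i} (x - xⱼ)/(xᵢ - xⱼ)

L_0(1.9) = (1.9 - 3)/(1 - 3) = 0.550000
L_1(1.9) = (1.9 - 1)/(3 - 1) = 0.450000

P(1.9) = 13×L_0(1.9) + 7×L_1(1.9)
P(1.9) = 10.300000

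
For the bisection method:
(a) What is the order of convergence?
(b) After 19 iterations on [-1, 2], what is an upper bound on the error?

(a) Bisection has linear (order 1) convergence; the error is halved each step.

(b) Error bound = (b-a)/2^n = (2 - (-1))/2^{19}
    = 3/2^{19}

(a) 1 (linear); (b) error ≤ 5.72e-06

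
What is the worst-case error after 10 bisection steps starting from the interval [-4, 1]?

Bisection error bound: |error| ≤ (b-a)/2^n
|error| ≤ (1 - (-4))/2^10 = 5/2^10
|error| ≤ 0.0048828125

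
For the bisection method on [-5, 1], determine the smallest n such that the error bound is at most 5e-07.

We need (b-a)/2^n ≤ 5e-07
(1 - (-5))/2^n ≤ 5e-07
6/2^n ≤ 5e-07
2^n ≥ 12000000
n ≥ log₂(12000000) = 23.52
n ≥ 24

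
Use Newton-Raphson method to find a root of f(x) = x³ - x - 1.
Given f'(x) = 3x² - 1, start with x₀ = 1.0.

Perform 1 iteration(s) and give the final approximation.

f(x) = x³ - x - 1
f'(x) = 3x² - 1
x₀ = 1.0

Newton-Raphson formula: x_{n+1} = x_n - f(x_n)/f'(x_n)

Iteration 1:
  f(1.000000) = -1.000000
  f'(1.000000) = 2.000000
  x_1 = 1.000000 - (-1.000000)/2.000000 = 1.500000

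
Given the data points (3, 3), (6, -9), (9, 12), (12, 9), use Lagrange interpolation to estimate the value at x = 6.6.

Lagrange interpolation formula:
P(x) = Σ yᵢ × Lᵢ(x)
where Lᵢ(x) = Π_{j≠i} (x - xⱼ)/(xᵢ - xⱼ)

L_0(6.6) = (6.6 - 6)/(3 - 6) × (6.6 - 9)/(3 - 9) × (6.6 - 12)/(3 - 12) = -0.048000
L_1(6.6) = (6.6 - 3)/(6 - 3) × (6.6 - 9)/(6 - 9) × (6.6 - 12)/(6 - 12) = 0.864000
L_2(6.6) = (6.6 - 3)/(9 - 3) × (6.6 - 6)/(9 - 6) × (6.6 - 12)/(9 - 12) = 0.216000
L_3(6.6) = (6.6 - 3)/(12 - 3) × (6.6 - 6)/(12 - 6) × (6.6 - 9)/(12 - 9) = -0.032000

P(6.6) = 3×L_0(6.6) + (-9)×L_1(6.6) + 12×L_2(6.6) + 9×L_3(6.6)
P(6.6) = -5.616000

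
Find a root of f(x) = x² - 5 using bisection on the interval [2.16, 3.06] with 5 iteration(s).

f(x) = x² - 5
Initial interval: [2.16, 3.06]

Iteration 1:
  c_1 = (2.160000 + 3.060000)/2 = 2.610000
  f(c_1) = f(2.610000) = 1.812100
  f(a) × f(c) < 0, new interval: [2.160000, 2.610000]
Iteration 2:
  c_2 = (2.160000 + 2.610000)/2 = 2.385000
  f(c_2) = f(2.385000) = 0.688225
  f(a) × f(c) < 0, new interval: [2.160000, 2.385000]
Iteration 3:
  c_3 = (2.160000 + 2.385000)/2 = 2.272500
  f(c_3) = f(2.272500) = 0.164256
  f(a) × f(c) < 0, new interval: [2.160000, 2.272500]
Iteration 4:
  c_4 = (2.160000 + 2.272500)/2 = 2.216250
  f(c_4) = f(2.216250) = -0.088236
  f(a) × f(c) ≥ 0, new interval: [2.216250, 2.272500]
Iteration 5:
  c_5 = (2.216250 + 2.272500)/2 = 2.244375
  f(c_5) = f(2.244375) = 0.037219
  f(a) × f(c) < 0, new interval: [2.216250, 2.244375]

After 5 iteration(s), the approximation is c_5 = 2.244375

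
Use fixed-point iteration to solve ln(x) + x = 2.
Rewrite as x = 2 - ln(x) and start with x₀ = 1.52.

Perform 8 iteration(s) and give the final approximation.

Equation: ln(x) + x = 2
Fixed-point form: x = 2 - ln(x)
x₀ = 1.52

x_1 = g(1.520000) = 1.581290
x_2 = g(1.581290) = 1.541759
x_3 = g(1.541759) = 1.567076
x_4 = g(1.567076) = 1.550789
x_5 = g(1.550789) = 1.561236
x_6 = g(1.561236) = 1.554522
x_7 = g(1.554522) = 1.558832
x_8 = g(1.558832) = 1.556063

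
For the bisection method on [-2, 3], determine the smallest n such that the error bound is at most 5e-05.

We need (b-a)/2^n ≤ 5e-05
(3 - (-2))/2^n ≤ 5e-05
5/2^n ≤ 5e-05
2^n ≥ 100000
n ≥ log₂(100000) = 16.61
n ≥ 17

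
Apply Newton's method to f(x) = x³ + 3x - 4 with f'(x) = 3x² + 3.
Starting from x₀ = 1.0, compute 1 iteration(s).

f(x) = x³ + 3x - 4
f'(x) = 3x² + 3
x₀ = 1.0

Newton-Raphson formula: x_{n+1} = x_n - f(x_n)/f'(x_n)

Iteration 1:
  f(1.000000) = 0.000000
  f'(1.000000) = 6.000000
  x_1 = 1.000000 - 0.000000/6.000000 = 1.000000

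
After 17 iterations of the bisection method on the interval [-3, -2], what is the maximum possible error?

Bisection error bound: |error| ≤ (b-a)/2^n
|error| ≤ (-2 - (-3))/2^17 = 1/2^17
|error| ≤ 0.0000076294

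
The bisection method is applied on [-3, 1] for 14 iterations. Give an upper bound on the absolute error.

Bisection error bound: |error| ≤ (b-a)/2^n
|error| ≤ (1 - (-3))/2^14 = 4/2^14
|error| ≤ 0.0002441406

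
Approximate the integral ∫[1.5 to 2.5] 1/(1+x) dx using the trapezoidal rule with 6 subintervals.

f(x) = 1/(1+x)
a = 1.5, b = 2.5, n = 6
h = (b - a)/n = 0.166667

Trapezoidal rule: (h/2)[f(x₀) + 2f(x₁) + 2f(x₂) + ... + f(xₙ)]

x_0 = 1.5000, f(x_0) = 0.400000, coefficient = 1
x_1 = 1.6667, f(x_1) = 0.375000, coefficient = 2
x_2 = 1.8333, f(x_2) = 0.352941, coefficient = 2
x_3 = 2.0000, f(x_3) = 0.333333, coefficient = 2
x_4 = 2.1667, f(x_4) = 0.315789, coefficient = 2
x_5 = 2.3333, f(x_5) = 0.300000, coefficient = 2
x_6 = 2.5000, f(x_6) = 0.285714, coefficient = 1

I ≈ (0.166667/2) × 4.039842 = 0.336654
Exact value: 0.336472
Error: 0.000181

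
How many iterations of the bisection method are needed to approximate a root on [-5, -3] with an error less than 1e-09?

We need (b-a)/2^n ≤ 1e-09
(-3 - (-5))/2^n ≤ 1e-09
2/2^n ≤ 1e-09
2^n ≥ 2000000000
n ≥ log₂(2000000000) = 30.90
n ≥ 31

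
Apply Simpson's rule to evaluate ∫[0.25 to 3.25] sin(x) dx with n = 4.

f(x) = sin(x)
a = 0.25, b = 3.25, n = 4
h = (b - a)/n = 0.750000

Simpson's rule: (h/3)[f(x₀) + 4f(x₁) + 2f(x₂) + ... + f(xₙ)]

x_0 = 0.2500, f(x_0) = 0.247404, coefficient = 1
x_1 = 1.0000, f(x_1) = 0.841471, coefficient = 4
x_2 = 1.7500, f(x_2) = 0.983986, coefficient = 2
x_3 = 2.5000, f(x_3) = 0.598472, coefficient = 4
x_4 = 3.2500, f(x_4) = -0.108195, coefficient = 1

I ≈ (0.750000/3) × 7.866953 = 1.966738
Exact value: 1.963042
Error: 0.003696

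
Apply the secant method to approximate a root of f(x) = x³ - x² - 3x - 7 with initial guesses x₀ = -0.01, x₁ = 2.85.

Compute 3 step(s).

f(x) = x³ - x² - 3x - 7
x₀ = -0.01, x₁ = 2.85

Secant formula: x_{n+1} = x_n - f(x_n)(x_n - x_{n-1})/(f(x_n) - f(x_{n-1}))

Iteration 1:
  f(-0.010000) = -6.970101
  f(2.850000) = -0.523375
  x_2 = 2.850000 - (-0.523375)×(2.850000 - (-0.010000))/(-0.523375 - (-6.970101))
       = 3.082188
Iteration 2:
  f(2.850000) = -0.523375
  f(3.082188) = 3.533978
  x_3 = 3.082188 - 3.533978×(3.082188 - 2.850000)/(3.533978 - (-0.523375))
       = 2.879951
Iteration 3:
  f(3.082188) = 3.533978
  f(2.879951) = -0.047320
  x_4 = 2.879951 - (-0.047320)×(2.879951 - 3.082188)/(-0.047320 - 3.533978)
       = 2.882623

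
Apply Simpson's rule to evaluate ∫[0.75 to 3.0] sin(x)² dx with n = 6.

f(x) = sin(x)²
a = 0.75, b = 3.0, n = 6
h = (b - a)/n = 0.375000

Simpson's rule: (h/3)[f(x₀) + 4f(x₁) + 2f(x₂) + ... + f(xₙ)]

x_0 = 0.7500, f(x_0) = 0.464631, coefficient = 1
x_1 = 1.1250, f(x_1) = 0.814087, coefficient = 4
x_2 = 1.5000, f(x_2) = 0.994996, coefficient = 2
x_3 = 1.8750, f(x_3) = 0.910280, coefficient = 4
x_4 = 2.2500, f(x_4) = 0.605398, coefficient = 2
x_5 = 2.6250, f(x_5) = 0.243957, coefficient = 4
x_6 = 3.0000, f(x_6) = 0.019915, coefficient = 1

I ≈ (0.375000/3) × 11.558630 = 1.444829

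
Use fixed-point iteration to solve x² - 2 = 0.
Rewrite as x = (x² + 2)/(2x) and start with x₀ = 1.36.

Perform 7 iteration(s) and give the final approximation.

Equation: x² - 2 = 0
Fixed-point form: x = (x² + 2)/(2x)
x₀ = 1.36

x_1 = g(1.360000) = 1.415294
x_2 = g(1.415294) = 1.414214
x_3 = g(1.414214) = 1.414214
x_4 = g(1.414214) = 1.414214
x_5 = g(1.414214) = 1.414214
x_6 = g(1.414214) = 1.414214
x_7 = g(1.414214) = 1.414214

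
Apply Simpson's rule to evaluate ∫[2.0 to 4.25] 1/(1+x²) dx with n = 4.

f(x) = 1/(1+x²)
a = 2.0, b = 4.25, n = 4
h = (b - a)/n = 0.562500

Simpson's rule: (h/3)[f(x₀) + 4f(x₁) + 2f(x₂) + ... + f(xₙ)]

x_0 = 2.0000, f(x_0) = 0.200000, coefficient = 1
x_1 = 2.5625, f(x_1) = 0.132163, coefficient = 4
x_2 = 3.1250, f(x_2) = 0.092888, coefficient = 2
x_3 = 3.6875, f(x_3) = 0.068504, coefficient = 4
x_4 = 4.2500, f(x_4) = 0.052459, coefficient = 1

I ≈ (0.562500/3) × 1.240905 = 0.232670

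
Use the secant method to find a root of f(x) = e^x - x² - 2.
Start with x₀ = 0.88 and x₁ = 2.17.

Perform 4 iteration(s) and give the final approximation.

f(x) = e^x - x² - 2
x₀ = 0.88, x₁ = 2.17

Secant formula: x_{n+1} = x_n - f(x_n)(x_n - x_{n-1})/(f(x_n) - f(x_{n-1}))

Iteration 1:
  f(0.880000) = -0.363500
  f(2.170000) = 2.049384
  x_2 = 2.170000 - 2.049384×(2.170000 - 0.880000)/(2.049384 - (-0.363500))
       = 1.074338
Iteration 2:
  f(2.170000) = 2.049384
  f(1.074338) = -0.226148
  x_3 = 1.074338 - (-0.226148)×(1.074338 - 2.170000)/(-0.226148 - 2.049384)
       = 1.183228
Iteration 3:
  f(1.074338) = -0.226148
  f(1.183228) = -0.135132
  x_4 = 1.183228 - (-0.135132)×(1.183228 - 1.074338)/(-0.135132 - (-0.226148))
       = 1.344898
Iteration 4:
  f(1.183228) = -0.135132
  f(1.344898) = 0.029044
  x_5 = 1.344898 - 0.029044×(1.344898 - 1.183228)/(0.029044 - (-0.135132))
       = 1.316297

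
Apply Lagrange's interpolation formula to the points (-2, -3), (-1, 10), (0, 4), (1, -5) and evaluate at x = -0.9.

Lagrange interpolation formula:
P(x) = Σ yᵢ × Lᵢ(x)
where Lᵢ(x) = Π_{j≠i} (x - xⱼ)/(xᵢ - xⱼ)

L_0(-0.9) = (-0.9 - (-1))/(-2 - (-1)) × (-0.9 - 0)/(-2 - 0) × (-0.9 - 1)/(-2 - 1) = -0.028500
L_1(-0.9) = (-0.9 - (-2))/(-1 - (-2)) × (-0.9 - 0)/(-1 - 0) × (-0.9 - 1)/(-1 - 1) = 0.940500
L_2(-0.9) = (-0.9 - (-2))/(0 - (-2)) × (-0.9 - (-1))/(0 - (-1)) × (-0.9 - 1)/(0 - 1) = 0.104500
L_3(-0.9) = (-0.9 - (-2))/(1 - (-2)) × (-0.9 - (-1))/(1 - (-1)) × (-0.9 - 0)/(1 - 0) = -0.016500

P(-0.9) = (-3)×L_0(-0.9) + 10×L_1(-0.9) + 4×L_2(-0.9) + (-5)×L_3(-0.9)
P(-0.9) = 9.991000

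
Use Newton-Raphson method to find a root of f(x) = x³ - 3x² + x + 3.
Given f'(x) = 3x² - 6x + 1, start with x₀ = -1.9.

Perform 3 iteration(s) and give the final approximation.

f(x) = x³ - 3x² + x + 3
f'(x) = 3x² - 6x + 1
x₀ = -1.9

Newton-Raphson formula: x_{n+1} = x_n - f(x_n)/f'(x_n)

Iteration 1:
  f(-1.900000) = -16.589000
  f'(-1.900000) = 23.230000
  x_1 = -1.900000 - (-16.589000)/23.230000 = -1.185880
Iteration 2:
  f(-1.185880) = -4.072535
  f'(-1.185880) = 12.334218
  x_2 = -1.185880 - (-4.072535)/12.334218 = -0.855699
Iteration 3:
  f(-0.855699) = -0.678918
  f'(-0.855699) = 8.330851
  x_3 = -0.855699 - (-0.678918)/8.330851 = -0.774204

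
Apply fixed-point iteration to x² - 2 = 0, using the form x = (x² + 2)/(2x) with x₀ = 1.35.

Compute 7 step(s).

Equation: x² - 2 = 0
Fixed-point form: x = (x² + 2)/(2x)
x₀ = 1.35

x_1 = g(1.350000) = 1.415741
x_2 = g(1.415741) = 1.414214
x_3 = g(1.414214) = 1.414214
x_4 = g(1.414214) = 1.414214
x_5 = g(1.414214) = 1.414214
x_6 = g(1.414214) = 1.414214
x_7 = g(1.414214) = 1.414214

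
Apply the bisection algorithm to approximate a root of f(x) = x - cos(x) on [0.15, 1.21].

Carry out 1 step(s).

f(x) = x - cos(x)
Initial interval: [0.15, 1.21]

Iteration 1:
  c_1 = (0.150000 + 1.210000)/2 = 0.680000
  f(c_1) = f(0.680000) = -0.097573
  f(a) × f(c) ≥ 0, new interval: [0.680000, 1.210000]

After 1 iteration(s), the approximation is c_1 = 0.680000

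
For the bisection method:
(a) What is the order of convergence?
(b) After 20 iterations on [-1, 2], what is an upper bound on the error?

(a) Bisection has linear (order 1) convergence; the error is halved each step.

(b) Error bound = (b-a)/2^n = (2 - (-1))/2^{20}
    = 3/2^{20}

(a) 1 (linear); (b) error ≤ 2.86e-06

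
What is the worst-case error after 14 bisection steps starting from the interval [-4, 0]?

Bisection error bound: |error| ≤ (b-a)/2^n
|error| ≤ (0 - (-4))/2^14 = 4/2^14
|error| ≤ 0.0002441406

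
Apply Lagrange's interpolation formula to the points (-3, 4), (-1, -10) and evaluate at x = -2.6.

Lagrange interpolation formula:
P(x) = Σ yᵢ × Lᵢ(x)
where Lᵢ(x) = Π_{j≠i} (x - xⱼ)/(xᵢ - xⱼ)

L_0(-2.6) = (-2.6 - (-1))/(-3 - (-1)) = 0.800000
L_1(-2.6) = (-2.6 - (-3))/(-1 - (-3)) = 0.200000

P(-2.6) = 4×L_0(-2.6) + (-10)×L_1(-2.6)
P(-2.6) = 1.200000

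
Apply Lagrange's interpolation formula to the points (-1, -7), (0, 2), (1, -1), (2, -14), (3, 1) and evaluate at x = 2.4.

Lagrange interpolation formula:
P(x) = Σ yᵢ × Lᵢ(x)
where Lᵢ(x) = Π_{j≠i} (x - xⱼ)/(xᵢ - xⱼ)

L_0(2.4) = (2.4 - 0)/(-1 - 0) × (2.4 - 1)/(-1 - 1) × (2.4 - 2)/(-1 - 2) × (2.4 - 3)/(-1 - 3) = -0.033600
L_1(2.4) = (2.4 - (-1))/(0 - (-1)) × (2.4 - 1)/(0 - 1) × (2.4 - 2)/(0 - 2) × (2.4 - 3)/(0 - 3) = 0.190400
L_2(2.4) = (2.4 - (-1))/(1 - (-1)) × (2.4 - 0)/(1 - 0) × (2.4 - 2)/(1 - 2) × (2.4 - 3)/(1 - 3) = -0.489600
L_3(2.4) = (2.4 - (-1))/(2 - (-1)) × (2.4 - 0)/(2 - 0) × (2.4 - 1)/(2 - 1) × (2.4 - 3)/(2 - 3) = 1.142400
L_4(2.4) = (2.4 - (-1))/(3 - (-1)) × (2.4 - 0)/(3 - 0) × (2.4 - 1)/(3 - 1) × (2.4 - 2)/(3 - 2) = 0.190400

P(2.4) = (-7)×L_0(2.4) + 2×L_1(2.4) + (-1)×L_2(2.4) + (-14)×L_3(2.4) + 1×L_4(2.4)
P(2.4) = -14.697600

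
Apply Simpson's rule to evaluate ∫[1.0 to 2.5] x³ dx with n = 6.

f(x) = x³
a = 1.0, b = 2.5, n = 6
h = (b - a)/n = 0.250000

Simpson's rule: (h/3)[f(x₀) + 4f(x₁) + 2f(x₂) + ... + f(xₙ)]

x_0 = 1.0000, f(x_0) = 1.000000, coefficient = 1
x_1 = 1.2500, f(x_1) = 1.953125, coefficient = 4
x_2 = 1.5000, f(x_2) = 3.375000, coefficient = 2
x_3 = 1.7500, f(x_3) = 5.359375, coefficient = 4
x_4 = 2.0000, f(x_4) = 8.000000, coefficient = 2
x_5 = 2.2500, f(x_5) = 11.390625, coefficient = 4
x_6 = 2.5000, f(x_6) = 15.625000, coefficient = 1

I ≈ (0.250000/3) × 114.187500 = 9.515625
Exact value: 9.515625
Error: 0.000000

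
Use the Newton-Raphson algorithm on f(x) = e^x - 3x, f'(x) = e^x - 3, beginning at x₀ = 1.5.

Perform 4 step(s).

f(x) = e^x - 3x
f'(x) = e^x - 3
x₀ = 1.5

Newton-Raphson formula: x_{n+1} = x_n - f(x_n)/f'(x_n)

Iteration 1:
  f(1.500000) = -0.018311
  f'(1.500000) = 1.481689
  x_1 = 1.500000 - (-0.018311)/1.481689 = 1.512358
Iteration 2:
  f(1.512358) = 0.000344
  f'(1.512358) = 1.537418
  x_2 = 1.512358 - 0.000344/1.537418 = 1.512135
Iteration 3:
  f(1.512135) = 0.000000
  f'(1.512135) = 1.536404
  x_3 = 1.512135 - 0.000000/1.536404 = 1.512135
Iteration 4:
  f(1.512135) = 0.000000
  f'(1.512135) = 1.536404
  x_4 = 1.512135 - 0.000000/1.536404 = 1.512135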